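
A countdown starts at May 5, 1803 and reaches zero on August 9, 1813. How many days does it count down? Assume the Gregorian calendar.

3749

May 5, 1803 → May 5, 1804: 366 days (Feb 29, 1804 is in that span).
May 5, 1804 → May 5, 1805: 365 days.
May 5, 1805 → May 5, 1806: 365 days.
May 5, 1806 → May 5, 1807: 365 days.
May 5, 1807 → May 5, 1808: 366 days (Feb 29, 1808 is in that span).
May 5, 1808 → May 5, 1809: 365 days.
May 5, 1809 → May 5, 1810: 365 days.
May 5, 1810 → May 5, 1811: 365 days.
May 5, 1811 → May 5, 1812: 366 days (Feb 29, 1812 is in that span).
May 5, 1812 → May 5, 1813: 365 days.
May 5, 1813 → Jun 5, 1813: 31 days (May has 31).
Jun 5, 1813 → Jul 5, 1813: 30 days (June has 30).
Jul 5, 1813 → Aug 5, 1813: 31 days (July has 31).
Aug 5, 1813 → Aug 9, 1813: 4 days.
Total: 3749 days.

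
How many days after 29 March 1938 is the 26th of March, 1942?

1458

Mar 29, 1938 → Mar 29, 1939: 365 days.
Mar 29, 1939 → Mar 29, 1940: 366 days (Feb 29, 1940 is in that span).
Mar 29, 1940 → Mar 29, 1941: 365 days.
Mar 29, 1941 → Apr 29, 1941: 31 days (March has 31).
Apr 29, 1941 → May 29, 1941: 30 days (April has 30).
May 29, 1941 → Jun 29, 1941: 31 days (May has 31).
Jun 29, 1941 → Jul 29, 1941: 30 days (June has 30).
Jul 29, 1941 → Aug 29, 1941: 31 days (July has 31).
Aug 29, 1941 → Sep 29, 1941: 31 days (August has 31).
Sep 29, 1941 → Oct 29, 1941: 30 days (September has 30).
Oct 29, 1941 → Nov 29, 1941: 31 days (October has 31).
Nov 29, 1941 → Dec 29, 1941: 30 days (November has 30).
Dec 29, 1941 → Jan 29, 1942: 31 days (December has 31).
Jan 29, 1942 → Feb 28, 1942: 30 days (January has 31).
Feb 28, 1942 → Mar 26, 1942: 26 days.
Total: 1458 days.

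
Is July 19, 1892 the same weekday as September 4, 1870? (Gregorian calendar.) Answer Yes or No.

No

From Sep 4, 1870 to Jul 19, 1892 is 7989 days.
7989 mod 7 = 2, so they are different weekdays.
(Sep 4, 1870 is a Sunday; Jul 19, 1892 is a Tuesday.)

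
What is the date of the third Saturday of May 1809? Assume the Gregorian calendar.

May 20, 1809

May 1, 1809 is a Monday.
The first Saturday is therefore May 6 (5 days later).
The third Saturday is 6 + 2×7 = May 20.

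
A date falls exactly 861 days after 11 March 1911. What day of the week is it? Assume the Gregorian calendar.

Mar 11, 1911 is a Saturday.
861 mod 7 = 0, so 861 days after a Saturday is Saturday + 0 = Saturday.

Saturday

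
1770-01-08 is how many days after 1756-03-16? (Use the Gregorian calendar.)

Mar 16, 1756 → Mar 16, 1757: 365 days.
Mar 16, 1757 → Mar 16, 1758: 365 days.
Mar 16, 1758 → Mar 16, 1759: 365 days.
Mar 16, 1759 → Mar 16, 1760: 366 days (Feb 29, 1760 is in that span).
Mar 16, 1760 → Mar 16, 1761: 365 days.
Mar 16, 1761 → Mar 16, 1762: 365 days.
Mar 16, 1762 → Mar 16, 1763: 365 days.
Mar 16, 1763 → Mar 16, 1764: 366 days (Feb 29, 1764 is in that span).
Mar 16, 1764 → Mar 16, 1765: 365 days.
Mar 16, 1765 → Mar 16, 1766: 365 days.
Mar 16, 1766 → Mar 16, 1767: 365 days.
Mar 16, 1767 → Mar 16, 1768: 366 days (Feb 29, 1768 is in that span).
Mar 16, 1768 → Mar 16, 1769: 365 days.
Mar 16, 1769 → Apr 16, 1769: 31 days (March has 31).
Apr 16, 1769 → May 16, 1769: 30 days (April has 30).
May 16, 1769 → Jun 16, 1769: 31 days (May has 31).
Jun 16, 1769 → Jul 16, 1769: 30 days (June has 30).
Jul 16, 1769 → Aug 16, 1769: 31 days (July has 31).
Aug 16, 1769 → Sep 16, 1769: 31 days (August has 31).
Sep 16, 1769 → Oct 16, 1769: 30 days (September has 30).
Oct 16, 1769 → Nov 16, 1769: 31 days (October has 31).
Nov 16, 1769 → Dec 16, 1769: 30 days (November has 30).
Dec 16, 1769 → Jan 8, 1770: 23 days.
Total: 5046 days.

5046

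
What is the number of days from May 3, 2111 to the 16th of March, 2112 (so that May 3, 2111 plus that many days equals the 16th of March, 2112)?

318

May 3, 2111 → Jun 3, 2111: 31 days (May has 31).
Jun 3, 2111 → Jul 3, 2111: 30 days (June has 30).
Jul 3, 2111 → Aug 3, 2111: 31 days (July has 31).
Aug 3, 2111 → Sep 3, 2111: 31 days (August has 31).
Sep 3, 2111 → Oct 3, 2111: 30 days (September has 30).
Oct 3, 2111 → Nov 3, 2111: 31 days (October has 31).
Nov 3, 2111 → Dec 3, 2111: 30 days (November has 30).
Dec 3, 2111 → Jan 3, 2112: 31 days (December has 31).
Jan 3, 2112 → Feb 3, 2112: 31 days (January has 31).
Feb 3, 2112 → Mar 3, 2112: 29 days (February has 29).
Mar 3, 2112 → Mar 16, 2112: 13 days.
Total: 318 days.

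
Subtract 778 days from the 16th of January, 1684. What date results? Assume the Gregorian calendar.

−365 (one year) → Jan 16, 1683 (413 left).
−365 (one year) → Jan 16, 1682 (48 left).
−16 → Dec 31, 1681 (end of Dec, 31 days; 32 left).
−31 → Nov 30, 1681 (end of Nov, 30 days; 1 left).
−1 → Nov 29, 1681.

November 29, 1681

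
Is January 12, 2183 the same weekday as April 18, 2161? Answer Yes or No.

From Apr 18, 2161 to Jan 12, 2183 is 7939 days.
7939 mod 7 = 1, so they are different weekdays.
(Apr 18, 2161 is a Saturday; Jan 12, 2183 is a Sunday.)

No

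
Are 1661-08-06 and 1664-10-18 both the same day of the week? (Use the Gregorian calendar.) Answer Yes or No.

From Aug 6, 1661 to Oct 18, 1664 is 1169 days.
1169 mod 7 = 0, so they are the same weekday.
(Aug 6, 1661 is a Saturday; Oct 18, 1664 is a Saturday.)

Yes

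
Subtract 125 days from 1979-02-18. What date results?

October 16, 1978

−18 → Jan 31, 1979 (end of Jan, 31 days; 107 left).
−31 → Dec 31, 1978 (end of Dec, 31 days; 76 left).
−31 → Nov 30, 1978 (end of Nov, 30 days; 45 left).
−30 → Oct 31, 1978 (end of Oct, 31 days; 15 left).
−15 → Oct 16, 1978.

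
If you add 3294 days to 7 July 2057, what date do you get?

+365 (one year) → Jul 7, 2058 (2929 left).
+365 (one year) → Jul 7, 2059 (2564 left).
+366 (one year; includes Feb 29, 2060) → Jul 7, 2060 (2198 left).
+365 (one year) → Jul 7, 2061 (1833 left).
+365 (one year) → Jul 7, 2062 (1468 left).
+365 (one year) → Jul 7, 2063 (1103 left).
+366 (one year; includes Feb 29, 2064) → Jul 7, 2064 (737 left).
+365 (one year) → Jul 7, 2065 (372 left).
Jul has 31 days: +25 → Aug 1, 2065 (347 left).
Aug has 31 days: +31 → Sep 1, 2065 (316 left).
Sep has 30 days: +30 → Oct 1, 2065 (286 left).
Oct has 31 days: +31 → Nov 1, 2065 (255 left).
Nov has 30 days: +30 → Dec 1, 2065 (225 left).
Dec has 31 days: +31 → Jan 1, 2066 (194 left).
Jan has 31 days: +31 → Feb 1, 2066 (163 left).
Feb has 28 days: +28 → Mar 1, 2066 (135 left).
Mar has 31 days: +31 → Apr 1, 2066 (104 left).
Apr has 30 days: +30 → May 1, 2066 (74 left).
May has 31 days: +31 → Jun 1, 2066 (43 left).
Jun has 30 days: +30 → Jul 1, 2066 (13 left).
+13 → Jul 14, 2066.

July 14, 2066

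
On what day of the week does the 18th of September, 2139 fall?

January 1, 2139 is a Thursday.
Jan 1, 2139 → Feb 1, 2139: 31 days (January has 31).
Feb 1, 2139 → Mar 1, 2139: 28 days (February has 28).
Mar 1, 2139 → Apr 1, 2139: 31 days (March has 31).
Apr 1, 2139 → May 1, 2139: 30 days (April has 30).
May 1, 2139 → Jun 1, 2139: 31 days (May has 31).
Jun 1, 2139 → Jul 1, 2139: 30 days (June has 30).
Jul 1, 2139 → Aug 1, 2139: 31 days (July has 31).
Aug 1, 2139 → Sep 1, 2139: 31 days (August has 31).
Sep 1, 2139 → Sep 18, 2139: 17 days.
Total: 260 days.
260 mod 7 = 1, so Thursday + 1 = Friday.

Friday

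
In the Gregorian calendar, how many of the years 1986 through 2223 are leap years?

57

Multiples of 4 in [1986,2223]: 59.
Of those, multiples of 100: 3 (not leap unless ÷400).
Multiples of 400: 1.
Leap years = 59 − 3 + 1 = 57.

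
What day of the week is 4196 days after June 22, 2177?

Wednesday

First find the weekday of Jun 22, 2177. Doomsday rule: the anchor day for the 2100s is Sunday. For year 77: 77÷12 = 6 r 5, and 5÷4 = 1, so 6+5+1 = 12.
Sunday + 12 ≡ Friday — that's 2177's doomsday.
In June the doomsday date is Jun 6.
Jun 22 is 16 days after Jun 6; 16 mod 7 = 2, so Friday + 2 = Sunday.
4196 mod 7 = 3, so 4196 days after a Sunday is Sunday + 3 = Wednesday.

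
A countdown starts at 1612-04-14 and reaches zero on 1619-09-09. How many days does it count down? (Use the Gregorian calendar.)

2704

Apr 14, 1612 → Apr 14, 1613: 365 days.
Apr 14, 1613 → Apr 14, 1614: 365 days.
Apr 14, 1614 → Apr 14, 1615: 365 days.
Apr 14, 1615 → Apr 14, 1616: 366 days (Feb 29, 1616 is in that span).
Apr 14, 1616 → Apr 14, 1617: 365 days.
Apr 14, 1617 → Apr 14, 1618: 365 days.
Apr 14, 1618 → Apr 14, 1619: 365 days.
Apr 14, 1619 → May 14, 1619: 30 days (April has 30).
May 14, 1619 → Jun 14, 1619: 31 days (May has 31).
Jun 14, 1619 → Jul 14, 1619: 30 days (June has 30).
Jul 14, 1619 → Aug 14, 1619: 31 days (July has 31).
Aug 14, 1619 → Sep 9, 1619: 26 days.
Total: 2704 days.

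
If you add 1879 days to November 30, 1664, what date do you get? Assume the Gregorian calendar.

+365 (one year) → Nov 30, 1665 (1514 left).
+365 (one year) → Nov 30, 1666 (1149 left).
+365 (one year) → Nov 30, 1667 (784 left).
+366 (one year; includes Feb 29, 1668) → Nov 30, 1668 (418 left).
+365 (one year) → Nov 30, 1669 (53 left).
Nov has 30 days: +1 → Dec 1, 1669 (52 left).
Dec has 31 days: +31 → Jan 1, 1670 (21 left).
+21 → Jan 22, 1670.

January 22, 1670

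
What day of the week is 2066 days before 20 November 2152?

First find the weekday of Nov 20, 2152. Doomsday rule: the anchor day for the 2100s is Sunday. For year 52: 52÷12 = 4 r 4, and 4÷4 = 1, so 4+4+1 = 9.
Sunday + 9 ≡ Tuesday — that's 2152's doomsday.
In November the doomsday date is Nov 7.
Nov 20 is 13 days after Nov 7; 13 mod 7 = 6, so Tuesday + 6 = Monday.
2066 mod 7 = 1, so 2066 days before a Monday is Monday − 1 = Sunday.

Sunday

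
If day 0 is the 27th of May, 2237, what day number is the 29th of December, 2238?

May 27, 2237 → May 27, 2238: 365 days.
May 27, 2238 → Jun 27, 2238: 31 days (May has 31).
Jun 27, 2238 → Jul 27, 2238: 30 days (June has 30).
Jul 27, 2238 → Aug 27, 2238: 31 days (July has 31).
Aug 27, 2238 → Sep 27, 2238: 31 days (August has 31).
Sep 27, 2238 → Oct 27, 2238: 30 days (September has 30).
Oct 27, 2238 → Nov 27, 2238: 31 days (October has 31).
Nov 27, 2238 → Dec 27, 2238: 30 days (November has 30).
Dec 27, 2238 → Dec 29, 2238: 2 days.
Total: 581 days.

581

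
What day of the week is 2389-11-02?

Thursday

Doomsday rule: the anchor day for the 2300s is Wednesday. For year 89: 89÷12 = 7 r 5, and 5÷4 = 1, so 7+5+1 = 13.
Wednesday + 13 ≡ Tuesday — that's 2389's doomsday.
In November the doomsday date is Nov 7.
Nov 2 is 5 days before Nov 7; 5 mod 7 = 5, so Tuesday − 5 = Thursday.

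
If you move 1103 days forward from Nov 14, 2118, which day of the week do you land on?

First find the weekday of Nov 14, 2118. Doomsday rule: the anchor day for the 2100s is Sunday. For year 18: 18÷12 = 1 r 6, and 6÷4 = 1, so 1+6+1 = 8.
Sunday + 8 ≡ Monday — that's 2118's doomsday.
In November the doomsday date is Nov 7.
Nov 14 is 7 days after Nov 7; 7 mod 7 = 0, so Monday + 0 = Monday.
1103 mod 7 = 4, so 1103 days after a Monday is Monday + 4 = Friday.

Friday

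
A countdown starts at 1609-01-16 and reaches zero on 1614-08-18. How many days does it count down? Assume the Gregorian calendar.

2040

Jan 16, 1609 → Jan 16, 1610: 365 days.
Jan 16, 1610 → Jan 16, 1611: 365 days.
Jan 16, 1611 → Jan 16, 1612: 365 days.
Jan 16, 1612 → Jan 16, 1613: 366 days (Feb 29, 1612 is in that span).
Jan 16, 1613 → Jan 16, 1614: 365 days.
Jan 16, 1614 → Feb 16, 1614: 31 days (January has 31).
Feb 16, 1614 → Mar 16, 1614: 28 days (February has 28).
Mar 16, 1614 → Apr 16, 1614: 31 days (March has 31).
Apr 16, 1614 → May 16, 1614: 30 days (April has 30).
May 16, 1614 → Jun 16, 1614: 31 days (May has 31).
Jun 16, 1614 → Jul 16, 1614: 30 days (June has 30).
Jul 16, 1614 → Aug 16, 1614: 31 days (July has 31).
Aug 16, 1614 → Aug 18, 1614: 2 days.
Total: 2040 days.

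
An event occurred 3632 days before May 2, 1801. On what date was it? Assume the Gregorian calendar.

−365 (one year) → May 2, 1800 (3267 left).
−365 (one year) → May 2, 1799 (2902 left).
−365 (one year) → May 2, 1798 (2537 left).
−365 (one year) → May 2, 1797 (2172 left).
−365 (one year) → May 2, 1796 (1807 left).
−366 (one year; includes Feb 29, 1796) → May 2, 1795 (1441 left).
−365 (one year) → May 2, 1794 (1076 left).
−365 (one year) → May 2, 1793 (711 left).
−365 (one year) → May 2, 1792 (346 left).
−2 → Apr 30, 1792 (end of Apr, 30 days; 344 left).
−30 → Mar 31, 1792 (end of Mar, 31 days; 314 left).
−31 → Feb 29, 1792 (end of Feb, 29 days; 283 left).
−29 → Jan 31, 1792 (end of Jan, 31 days; 254 left).
−31 → Dec 31, 1791 (end of Dec, 31 days; 223 left).
−31 → Nov 30, 1791 (end of Nov, 30 days; 192 left).
−30 → Oct 31, 1791 (end of Oct, 31 days; 162 left).
−31 → Sep 30, 1791 (end of Sep, 30 days; 131 left).
−30 → Aug 31, 1791 (end of Aug, 31 days; 101 left).
−31 → Jul 31, 1791 (end of Jul, 31 days; 70 left).
−31 → Jun 30, 1791 (end of Jun, 30 days; 39 left).
−30 → May 31, 1791 (end of May, 31 days; 9 left).
−9 → May 22, 1791.

May 22, 1791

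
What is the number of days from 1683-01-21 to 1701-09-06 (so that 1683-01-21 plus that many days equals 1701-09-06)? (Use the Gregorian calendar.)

Jan 21, 1683 → Jan 21, 1684: 365 days.
Jan 21, 1684 → Jan 21, 1685: 366 days (Feb 29, 1684 is in that span).
Jan 21, 1685 → Jan 21, 1686: 365 days.
Jan 21, 1686 → Jan 21, 1687: 365 days.
Jan 21, 1687 → Jan 21, 1688: 365 days.
Jan 21, 1688 → Jan 21, 1689: 366 days (Feb 29, 1688 is in that span).
Jan 21, 1689 → Jan 21, 1690: 365 days.
Jan 21, 1690 → Jan 21, 1691: 365 days.
Jan 21, 1691 → Jan 21, 1692: 365 days.
Jan 21, 1692 → Jan 21, 1693: 366 days (Feb 29, 1692 is in that span).
Jan 21, 1693 → Jan 21, 1694: 365 days.
Jan 21, 1694 → Jan 21, 1695: 365 days.
Jan 21, 1695 → Jan 21, 1696: 365 days.
Jan 21, 1696 → Jan 21, 1697: 366 days (Feb 29, 1696 is in that span).
Jan 21, 1697 → Jan 21, 1698: 365 days.
Jan 21, 1698 → Jan 21, 1699: 365 days.
Jan 21, 1699 → Jan 21, 1700: 365 days.
Jan 21, 1700 → Jan 21, 1701: 365 days.
Jan 21, 1701 → Feb 21, 1701: 31 days (January has 31).
Feb 21, 1701 → Mar 21, 1701: 28 days (February has 28).
Mar 21, 1701 → Apr 21, 1701: 31 days (March has 31).
Apr 21, 1701 → May 21, 1701: 30 days (April has 30).
May 21, 1701 → Jun 21, 1701: 31 days (May has 31).
Jun 21, 1701 → Jul 21, 1701: 30 days (June has 30).
Jul 21, 1701 → Aug 21, 1701: 31 days (July has 31).
Aug 21, 1701 → Sep 6, 1701: 16 days.
Total: 6802 days.

6802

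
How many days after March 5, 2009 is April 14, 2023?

Mar 5, 2009 → Mar 5, 2010: 365 days.
Mar 5, 2010 → Mar 5, 2011: 365 days.
Mar 5, 2011 → Mar 5, 2012: 366 days (Feb 29, 2012 is in that span).
Mar 5, 2012 → Mar 5, 2013: 365 days.
Mar 5, 2013 → Mar 5, 2014: 365 days.
Mar 5, 2014 → Mar 5, 2015: 365 days.
Mar 5, 2015 → Mar 5, 2016: 366 days (Feb 29, 2016 is in that span).
Mar 5, 2016 → Mar 5, 2017: 365 days.
Mar 5, 2017 → Mar 5, 2018: 365 days.
Mar 5, 2018 → Mar 5, 2019: 365 days.
Mar 5, 2019 → Mar 5, 2020: 366 days (Feb 29, 2020 is in that span).
Mar 5, 2020 → Mar 5, 2021: 365 days.
Mar 5, 2021 → Mar 5, 2022: 365 days.
Mar 5, 2022 → Mar 5, 2023: 365 days.
Mar 5, 2023 → Apr 5, 2023: 31 days (March has 31).
Apr 5, 2023 → Apr 14, 2023: 9 days.
Total: 5153 days.

5153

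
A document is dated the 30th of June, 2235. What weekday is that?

January 1, 2235 is a Thursday.
Jan 1, 2235 → Feb 1, 2235: 31 days (January has 31).
Feb 1, 2235 → Mar 1, 2235: 28 days (February has 28).
Mar 1, 2235 → Apr 1, 2235: 31 days (March has 31).
Apr 1, 2235 → May 1, 2235: 30 days (April has 30).
May 1, 2235 → Jun 1, 2235: 31 days (May has 31).
Jun 1, 2235 → Jun 30, 2235: 29 days.
Total: 180 days.
180 mod 7 = 5, so Thursday + 5 = Tuesday.

Tuesday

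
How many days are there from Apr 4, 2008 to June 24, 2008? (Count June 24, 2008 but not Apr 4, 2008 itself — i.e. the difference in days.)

Apr 4, 2008 → May 4, 2008: 30 days (April has 30).
May 4, 2008 → Jun 4, 2008: 31 days (May has 31).
Jun 4, 2008 → Jun 24, 2008: 20 days.
Total: 81 days.

81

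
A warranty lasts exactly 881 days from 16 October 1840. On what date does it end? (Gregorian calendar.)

+365 (one year) → Oct 16, 1841 (516 left).
+365 (one year) → Oct 16, 1842 (151 left).
Oct has 31 days: +16 → Nov 1, 1842 (135 left).
Nov has 30 days: +30 → Dec 1, 1842 (105 left).
Dec has 31 days: +31 → Jan 1, 1843 (74 left).
Jan has 31 days: +31 → Feb 1, 1843 (43 left).
Feb has 28 days: +28 → Mar 1, 1843 (15 left).
+15 → Mar 16, 1843.

March 16, 1843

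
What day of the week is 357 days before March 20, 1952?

Thursday

Mar 20, 1952 is a Thursday.
357 mod 7 = 0, so 357 days before a Thursday is Thursday − 0 = Thursday.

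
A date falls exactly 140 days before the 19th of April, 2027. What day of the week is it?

Monday

First find the weekday of Apr 19, 2027. Doomsday rule: the anchor day for the 2000s is Tuesday. For year 27: 27÷12 = 2 r 3, and 3÷4 = 0, so 2+3+0 = 5.
Tuesday + 5 ≡ Sunday — that's 2027's doomsday.
In April the doomsday date is Apr 4.
Apr 19 is 15 days after Apr 4; 15 mod 7 = 1, so Sunday + 1 = Monday.
140 mod 7 = 0, so 140 days before a Monday is Monday − 0 = Monday.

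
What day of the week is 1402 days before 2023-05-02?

Sunday

First find the weekday of May 2, 2023. Doomsday rule: the anchor day for the 2000s is Tuesday. For year 23: 23÷12 = 1 r 11, and 11÷4 = 2, so 1+11+2 = 14.
Tuesday + 14 ≡ Tuesday — that's 2023's doomsday.
In May the doomsday date is May 9.
May 2 is 7 days before May 9; 7 mod 7 = 0, so Tuesday − 0 = Tuesday.
1402 mod 7 = 2, so 1402 days before a Tuesday is Tuesday − 2 = Sunday.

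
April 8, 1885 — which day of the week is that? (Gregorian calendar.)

Wednesday

Doomsday rule: the anchor day for the 1800s is Friday. For year 85: 85÷12 = 7 r 1, and 1÷4 = 0, so 7+1+0 = 8.
Friday + 8 ≡ Saturday — that's 1885's doomsday.
In April the doomsday date is Apr 4.
Apr 8 is 4 days after Apr 4; 4 mod 7 = 4, so Saturday + 4 = Wednesday.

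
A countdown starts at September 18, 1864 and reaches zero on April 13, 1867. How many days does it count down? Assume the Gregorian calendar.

Sep 18, 1864 → Sep 18, 1865: 365 days.
Sep 18, 1865 → Sep 18, 1866: 365 days.
Sep 18, 1866 → Oct 18, 1866: 30 days (September has 30).
Oct 18, 1866 → Nov 18, 1866: 31 days (October has 31).
Nov 18, 1866 → Dec 18, 1866: 30 days (November has 30).
Dec 18, 1866 → Jan 18, 1867: 31 days (December has 31).
Jan 18, 1867 → Feb 18, 1867: 31 days (January has 31).
Feb 18, 1867 → Mar 18, 1867: 28 days (February has 28).
Mar 18, 1867 → Apr 13, 1867: 26 days.
Total: 937 days.

937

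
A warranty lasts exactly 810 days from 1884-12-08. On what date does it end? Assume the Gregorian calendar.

February 26, 1887

+365 (one year) → Dec 8, 1885 (445 left).
+365 (one year) → Dec 8, 1886 (80 left).
Dec has 31 days: +24 → Jan 1, 1887 (56 left).
Jan has 31 days: +31 → Feb 1, 1887 (25 left).
+25 → Feb 26, 1887.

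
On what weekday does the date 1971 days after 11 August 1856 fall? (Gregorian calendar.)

Aug 11, 1856 is a Monday.
1971 mod 7 = 4, so 1971 days after a Monday is Monday + 4 = Friday.

Friday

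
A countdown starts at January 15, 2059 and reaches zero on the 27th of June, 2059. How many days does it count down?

Jan 15, 2059 → Feb 15, 2059: 31 days (January has 31).
Feb 15, 2059 → Mar 15, 2059: 28 days (February has 28).
Mar 15, 2059 → Apr 15, 2059: 31 days (March has 31).
Apr 15, 2059 → May 15, 2059: 30 days (April has 30).
May 15, 2059 → Jun 15, 2059: 31 days (May has 31).
Jun 15, 2059 → Jun 27, 2059: 12 days.
Total: 163 days.

163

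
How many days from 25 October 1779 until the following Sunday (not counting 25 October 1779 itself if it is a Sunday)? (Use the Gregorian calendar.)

Oct 25, 1779 is a Monday.
From Monday to the next Sunday is 6 days.

6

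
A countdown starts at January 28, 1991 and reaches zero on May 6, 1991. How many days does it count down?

98

Jan 28, 1991 → Feb 28, 1991: 31 days (January has 31).
Feb 28, 1991 → Mar 28, 1991: 28 days (February has 28).
Mar 28, 1991 → Apr 28, 1991: 31 days (March has 31).
Apr 28, 1991 → May 6, 1991: 8 days.
Total: 98 days.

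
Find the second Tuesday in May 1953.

May 1, 1953 is a Friday.
The first Tuesday is therefore May 5 (4 days later).
The second Tuesday is 5 + 1×7 = May 12.

May 12, 1953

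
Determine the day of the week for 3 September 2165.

Tuesday

Doomsday rule: the anchor day for the 2100s is Sunday. For year 65: 65÷12 = 5 r 5, and 5÷4 = 1, so 5+5+1 = 11.
Sunday + 11 ≡ Thursday — that's 2165's doomsday.
In September the doomsday date is Sep 5.
Sep 3 is 2 days before Sep 5; 2 mod 7 = 2, so Thursday − 2 = Tuesday.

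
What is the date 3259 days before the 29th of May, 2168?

June 27, 2159

−366 (one year; includes Feb 29, 2168) → May 29, 2167 (2893 left).
−365 (one year) → May 29, 2166 (2528 left).
−365 (one year) → May 29, 2165 (2163 left).
−365 (one year) → May 29, 2164 (1798 left).
−366 (one year; includes Feb 29, 2164) → May 29, 2163 (1432 left).
−365 (one year) → May 29, 2162 (1067 left).
−365 (one year) → May 29, 2161 (702 left).
−365 (one year) → May 29, 2160 (337 left).
−29 → Apr 30, 2160 (end of Apr, 30 days; 308 left).
−30 → Mar 31, 2160 (end of Mar, 31 days; 278 left).
−31 → Feb 29, 2160 (end of Feb, 29 days; 247 left).
−29 → Jan 31, 2160 (end of Jan, 31 days; 218 left).
−31 → Dec 31, 2159 (end of Dec, 31 days; 187 left).
−31 → Nov 30, 2159 (end of Nov, 30 days; 156 left).
−30 → Oct 31, 2159 (end of Oct, 31 days; 126 left).
−31 → Sep 30, 2159 (end of Sep, 30 days; 95 left).
−30 → Aug 31, 2159 (end of Aug, 31 days; 65 left).
−31 → Jul 31, 2159 (end of Jul, 31 days; 34 left).
−31 → Jun 30, 2159 (end of Jun, 30 days; 3 left).
−3 → Jun 27, 2159.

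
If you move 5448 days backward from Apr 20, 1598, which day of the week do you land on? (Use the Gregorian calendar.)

Saturday

First find the weekday of Apr 20, 1598. Doomsday rule: the anchor day for the 1500s is Wednesday. For year 98: 98÷12 = 8 r 2, and 2÷4 = 0, so 8+2+0 = 10.
Wednesday + 10 ≡ Saturday — that's 1598's doomsday.
In April the doomsday date is Apr 4.
Apr 20 is 16 days after Apr 4; 16 mod 7 = 2, so Saturday + 2 = Monday.
5448 mod 7 = 2, so 5448 days before a Monday is Monday − 2 = Saturday.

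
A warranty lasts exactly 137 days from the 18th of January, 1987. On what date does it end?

Jan has 31 days: +14 → Feb 1, 1987 (123 left).
Feb has 28 days: +28 → Mar 1, 1987 (95 left).
Mar has 31 days: +31 → Apr 1, 1987 (64 left).
Apr has 30 days: +30 → May 1, 1987 (34 left).
May has 31 days: +31 → Jun 1, 1987 (3 left).
+3 → Jun 4, 1987.

June 4, 1987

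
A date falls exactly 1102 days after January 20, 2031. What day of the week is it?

First find the weekday of Jan 20, 2031. Doomsday rule: the anchor day for the 2000s is Tuesday. For year 31: 31÷12 = 2 r 7, and 7÷4 = 1, so 2+7+1 = 10.
Tuesday + 10 ≡ Friday — that's 2031's doomsday.
In January the doomsday date is Jan 3 (2031 is not a leap year).
Jan 20 is 17 days after Jan 3; 17 mod 7 = 3, so Friday + 3 = Monday.
1102 mod 7 = 3, so 1102 days after a Monday is Monday + 3 = Thursday.

Thursday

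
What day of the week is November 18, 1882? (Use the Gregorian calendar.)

Saturday

Doomsday rule: the anchor day for the 1800s is Friday. For year 82: 82÷12 = 6 r 10, and 10÷4 = 2, so 6+10+2 = 18.
Friday + 18 ≡ Tuesday — that's 1882's doomsday.
In November the doomsday date is Nov 7.
Nov 18 is 11 days after Nov 7; 11 mod 7 = 4, so Tuesday + 4 = Saturday.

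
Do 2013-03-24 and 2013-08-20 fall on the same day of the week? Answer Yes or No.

From Mar 24, 2013 to Aug 20, 2013 is 149 days.
149 mod 7 = 2, so they are different weekdays.
(Mar 24, 2013 is a Sunday; Aug 20, 2013 is a Tuesday.)

No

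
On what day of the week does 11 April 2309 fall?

Sunday

Doomsday rule: the anchor day for the 2300s is Wednesday. For year 09: 9÷12 = 0 r 9, and 9÷4 = 2, so 0+9+2 = 11.
Wednesday + 11 ≡ Sunday — that's 2309's doomsday.
In April the doomsday date is Apr 4.
Apr 11 is 7 days after Apr 4; 7 mod 7 = 0, so Sunday + 0 = Sunday.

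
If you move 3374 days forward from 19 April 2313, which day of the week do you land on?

First find the weekday of Apr 19, 2313. Doomsday rule: the anchor day for the 2300s is Wednesday. For year 13: 13÷12 = 1 r 1, and 1÷4 = 0, so 1+1+0 = 2.
Wednesday + 2 ≡ Friday — that's 2313's doomsday.
In April the doomsday date is Apr 4.
Apr 19 is 15 days after Apr 4; 15 mod 7 = 1, so Friday + 1 = Saturday.
3374 mod 7 = 0, so 3374 days after a Saturday is Saturday + 0 = Saturday.

Saturday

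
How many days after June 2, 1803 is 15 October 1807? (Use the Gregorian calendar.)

Jun 2, 1803 → Jun 2, 1804: 366 days (Feb 29, 1804 is in that span).
Jun 2, 1804 → Jun 2, 1805: 365 days.
Jun 2, 1805 → Jun 2, 1806: 365 days.
Jun 2, 1806 → Jun 2, 1807: 365 days.
Jun 2, 1807 → Jul 2, 1807: 30 days (June has 30).
Jul 2, 1807 → Aug 2, 1807: 31 days (July has 31).
Aug 2, 1807 → Sep 2, 1807: 31 days (August has 31).
Sep 2, 1807 → Oct 2, 1807: 30 days (September has 30).
Oct 2, 1807 → Oct 15, 1807: 13 days.
Total: 1596 days.

1596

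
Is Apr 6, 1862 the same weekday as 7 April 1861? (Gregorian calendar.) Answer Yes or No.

Yes

From Apr 7, 1861 to Apr 6, 1862 is 364 days.
364 mod 7 = 0, so they are the same weekday.
(Apr 7, 1861 is a Sunday; Apr 6, 1862 is a Sunday.)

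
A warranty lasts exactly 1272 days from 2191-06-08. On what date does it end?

+366 (one year; includes Feb 29, 2192) → Jun 8, 2192 (906 left).
+365 (one year) → Jun 8, 2193 (541 left).
+365 (one year) → Jun 8, 2194 (176 left).
Jun has 30 days: +23 → Jul 1, 2194 (153 left).
Jul has 31 days: +31 → Aug 1, 2194 (122 left).
Aug has 31 days: +31 → Sep 1, 2194 (91 left).
Sep has 30 days: +30 → Oct 1, 2194 (61 left).
Oct has 31 days: +31 → Nov 1, 2194 (30 left).
Nov has 30 days: +30 → Dec 1, 2194 (0 left).

December 1, 2194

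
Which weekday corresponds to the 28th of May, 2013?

Tuesday

Doomsday rule: the anchor day for the 2000s is Tuesday. For year 13: 13÷12 = 1 r 1, and 1÷4 = 0, so 1+1+0 = 2.
Tuesday + 2 ≡ Thursday — that's 2013's doomsday.
In May the doomsday date is May 9.
May 28 is 19 days after May 9; 19 mod 7 = 5, so Thursday + 5 = Tuesday.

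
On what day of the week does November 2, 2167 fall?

Monday

Doomsday rule: the anchor day for the 2100s is Sunday. For year 67: 67÷12 = 5 r 7, and 7÷4 = 1, so 5+7+1 = 13.
Sunday + 13 ≡ Saturday — that's 2167's doomsday.
In November the doomsday date is Nov 7.
Nov 2 is 5 days before Nov 7; 5 mod 7 = 5, so Saturday − 5 = Monday.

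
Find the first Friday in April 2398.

April 1, 2398 is a Wednesday.
The first Friday is therefore April 3 (2 days later).

April 3, 2398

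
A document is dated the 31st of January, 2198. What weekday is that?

Doomsday rule: the anchor day for the 2100s is Sunday. For year 98: 98÷12 = 8 r 2, and 2÷4 = 0, so 8+2+0 = 10.
Sunday + 10 ≡ Wednesday — that's 2198's doomsday.
In January the doomsday date is Jan 3 (2198 is not a leap year).
Jan 31 is 28 days after Jan 3; 28 mod 7 = 0, so Wednesday + 0 = Wednesday.

Wednesday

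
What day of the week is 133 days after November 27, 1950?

Monday

First find the weekday of Nov 27, 1950. Doomsday rule: the anchor day for the 1900s is Wednesday. For year 50: 50÷12 = 4 r 2, and 2÷4 = 0, so 4+2+0 = 6.
Wednesday + 6 ≡ Tuesday — that's 1950's doomsday.
In November the doomsday date is Nov 7.
Nov 27 is 20 days after Nov 7; 20 mod 7 = 6, so Tuesday + 6 = Monday.
133 mod 7 = 0, so 133 days after a Monday is Monday + 0 = Monday.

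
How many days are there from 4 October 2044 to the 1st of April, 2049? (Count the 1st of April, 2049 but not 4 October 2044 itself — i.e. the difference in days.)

1640

Oct 4, 2044 → Oct 4, 2045: 365 days.
Oct 4, 2045 → Oct 4, 2046: 365 days.
Oct 4, 2046 → Oct 4, 2047: 365 days.
Oct 4, 2047 → Oct 4, 2048: 366 days (Feb 29, 2048 is in that span).
Oct 4, 2048 → Nov 4, 2048: 31 days (October has 31).
Nov 4, 2048 → Dec 4, 2048: 30 days (November has 30).
Dec 4, 2048 → Jan 4, 2049: 31 days (December has 31).
Jan 4, 2049 → Feb 4, 2049: 31 days (January has 31).
Feb 4, 2049 → Mar 4, 2049: 28 days (February has 28).
Mar 4, 2049 → Apr 1, 2049: 28 days.
Total: 1640 days.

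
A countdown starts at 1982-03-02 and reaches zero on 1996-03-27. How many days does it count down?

5139

Mar 2, 1982 → Mar 2, 1983: 365 days.
Mar 2, 1983 → Mar 2, 1984: 366 days (Feb 29, 1984 is in that span).
Mar 2, 1984 → Mar 2, 1985: 365 days.
Mar 2, 1985 → Mar 2, 1986: 365 days.
Mar 2, 1986 → Mar 2, 1987: 365 days.
Mar 2, 1987 → Mar 2, 1988: 366 days (Feb 29, 1988 is in that span).
Mar 2, 1988 → Mar 2, 1989: 365 days.
Mar 2, 1989 → Mar 2, 1990: 365 days.
Mar 2, 1990 → Mar 2, 1991: 365 days.
Mar 2, 1991 → Mar 2, 1992: 366 days (Feb 29, 1992 is in that span).
Mar 2, 1992 → Mar 2, 1993: 365 days.
Mar 2, 1993 → Mar 2, 1994: 365 days.
Mar 2, 1994 → Mar 2, 1995: 365 days.
Mar 2, 1995 → Apr 2, 1995: 31 days (March has 31).
Apr 2, 1995 → May 2, 1995: 30 days (April has 30).
May 2, 1995 → Jun 2, 1995: 31 days (May has 31).
Jun 2, 1995 → Jul 2, 1995: 30 days (June has 30).
Jul 2, 1995 → Aug 2, 1995: 31 days (July has 31).
Aug 2, 1995 → Sep 2, 1995: 31 days (August has 31).
Sep 2, 1995 → Oct 2, 1995: 30 days (September has 30).
Oct 2, 1995 → Nov 2, 1995: 31 days (October has 31).
Nov 2, 1995 → Dec 2, 1995: 30 days (November has 30).
Dec 2, 1995 → Jan 2, 1996: 31 days (December has 31).
Jan 2, 1996 → Feb 2, 1996: 31 days (January has 31).
Feb 2, 1996 → Mar 2, 1996: 29 days (February has 29).
Mar 2, 1996 → Mar 27, 1996: 25 days.
Total: 5139 days.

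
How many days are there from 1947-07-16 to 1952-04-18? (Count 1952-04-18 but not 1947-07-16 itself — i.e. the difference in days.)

1738

Jul 16, 1947 → Jul 16, 1948: 366 days (Feb 29, 1948 is in that span).
Jul 16, 1948 → Jul 16, 1949: 365 days.
Jul 16, 1949 → Jul 16, 1950: 365 days.
Jul 16, 1950 → Jul 16, 1951: 365 days.
Jul 16, 1951 → Aug 16, 1951: 31 days (July has 31).
Aug 16, 1951 → Sep 16, 1951: 31 days (August has 31).
Sep 16, 1951 → Oct 16, 1951: 30 days (September has 30).
Oct 16, 1951 → Nov 16, 1951: 31 days (October has 31).
Nov 16, 1951 → Dec 16, 1951: 30 days (November has 30).
Dec 16, 1951 → Jan 16, 1952: 31 days (December has 31).
Jan 16, 1952 → Feb 16, 1952: 31 days (January has 31).
Feb 16, 1952 → Mar 16, 1952: 29 days (February has 29).
Mar 16, 1952 → Apr 16, 1952: 31 days (March has 31).
Apr 16, 1952 → Apr 18, 1952: 2 days.
Total: 1738 days.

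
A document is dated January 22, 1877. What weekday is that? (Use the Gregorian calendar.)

Monday

Doomsday rule: the anchor day for the 1800s is Friday. For year 77: 77÷12 = 6 r 5, and 5÷4 = 1, so 6+5+1 = 12.
Friday + 12 ≡ Wednesday — that's 1877's doomsday.
In January the doomsday date is Jan 3 (1877 is not a leap year).
Jan 22 is 19 days after Jan 3; 19 mod 7 = 5, so Wednesday + 5 = Monday.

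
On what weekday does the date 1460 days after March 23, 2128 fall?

Mar 23, 2128 is a Tuesday.
1460 mod 7 = 4, so 1460 days after a Tuesday is Tuesday + 4 = Saturday.

Saturday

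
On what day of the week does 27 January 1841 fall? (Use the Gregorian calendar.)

January 1, 1841 is a Friday.
Jan 1, 1841 → Jan 27, 1841: 26 days.
Total: 26 days.
26 mod 7 = 5, so Friday + 5 = Wednesday.

Wednesday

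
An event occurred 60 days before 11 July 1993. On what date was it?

−11 → Jun 30, 1993 (end of Jun, 30 days; 49 left).
−30 → May 31, 1993 (end of May, 31 days; 19 left).
−19 → May 12, 1993.

May 12, 1993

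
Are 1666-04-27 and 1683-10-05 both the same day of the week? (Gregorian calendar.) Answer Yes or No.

Yes

From Apr 27, 1666 to Oct 5, 1683 is 6370 days.
6370 mod 7 = 0, so they are the same weekday.
(Apr 27, 1666 is a Tuesday; Oct 5, 1683 is a Tuesday.)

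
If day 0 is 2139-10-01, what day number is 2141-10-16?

746

Oct 1, 2139 → Oct 1, 2140: 366 days (Feb 29, 2140 is in that span).
Oct 1, 2140 → Nov 1, 2140: 31 days (October has 31).
Nov 1, 2140 → Dec 1, 2140: 30 days (November has 30).
Dec 1, 2140 → Jan 1, 2141: 31 days (December has 31).
Jan 1, 2141 → Feb 1, 2141: 31 days (January has 31).
Feb 1, 2141 → Mar 1, 2141: 28 days (February has 28).
Mar 1, 2141 → Apr 1, 2141: 31 days (March has 31).
Apr 1, 2141 → May 1, 2141: 30 days (April has 30).
May 1, 2141 → Jun 1, 2141: 31 days (May has 31).
Jun 1, 2141 → Jul 1, 2141: 30 days (June has 30).
Jul 1, 2141 → Aug 1, 2141: 31 days (July has 31).
Aug 1, 2141 → Sep 1, 2141: 31 days (August has 31).
Sep 1, 2141 → Oct 1, 2141: 30 days (September has 30).
Oct 1, 2141 → Oct 16, 2141: 15 days.
Total: 746 days.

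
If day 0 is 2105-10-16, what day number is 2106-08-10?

298

Oct 16, 2105 → Nov 16, 2105: 31 days (October has 31).
Nov 16, 2105 → Dec 16, 2105: 30 days (November has 30).
Dec 16, 2105 → Jan 16, 2106: 31 days (December has 31).
Jan 16, 2106 → Feb 16, 2106: 31 days (January has 31).
Feb 16, 2106 → Mar 16, 2106: 28 days (February has 28).
Mar 16, 2106 → Apr 16, 2106: 31 days (March has 31).
Apr 16, 2106 → May 16, 2106: 30 days (April has 30).
May 16, 2106 → Jun 16, 2106: 31 days (May has 31).
Jun 16, 2106 → Jul 16, 2106: 30 days (June has 30).
Jul 16, 2106 → Aug 10, 2106: 25 days.
Total: 298 days.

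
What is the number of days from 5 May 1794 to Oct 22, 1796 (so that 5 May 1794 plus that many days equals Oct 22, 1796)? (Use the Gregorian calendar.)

901

May 5, 1794 → May 5, 1795: 365 days.
May 5, 1795 → May 5, 1796: 366 days (Feb 29, 1796 is in that span).
May 5, 1796 → Jun 5, 1796: 31 days (May has 31).
Jun 5, 1796 → Jul 5, 1796: 30 days (June has 30).
Jul 5, 1796 → Aug 5, 1796: 31 days (July has 31).
Aug 5, 1796 → Sep 5, 1796: 31 days (August has 31).
Sep 5, 1796 → Oct 5, 1796: 30 days (September has 30).
Oct 5, 1796 → Oct 22, 1796: 17 days.
Total: 901 days.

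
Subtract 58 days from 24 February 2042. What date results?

−24 → Jan 31, 2042 (end of Jan, 31 days; 34 left).
−31 → Dec 31, 2041 (end of Dec, 31 days; 3 left).
−3 → Dec 28, 2041.

December 28, 2041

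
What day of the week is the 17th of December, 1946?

Doomsday rule: the anchor day for the 1900s is Wednesday. For year 46: 46÷12 = 3 r 10, and 10÷4 = 2, so 3+10+2 = 15.
Wednesday + 15 ≡ Thursday — that's 1946's doomsday.
In December the doomsday date is Dec 12.
Dec 17 is 5 days after Dec 12; 5 mod 7 = 5, so Thursday + 5 = Tuesday.

Tuesday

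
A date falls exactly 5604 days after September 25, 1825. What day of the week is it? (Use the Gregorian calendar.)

Thursday

Sep 25, 1825 is a Sunday.
5604 mod 7 = 4, so 5604 days after a Sunday is Sunday + 4 = Thursday.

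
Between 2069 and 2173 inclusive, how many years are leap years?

Multiples of 4 in [2069,2173]: 26.
Of those, multiples of 100: 1 (not leap unless ÷400).
Multiples of 400: 0.
Leap years = 26 − 1 + 0 = 25.

25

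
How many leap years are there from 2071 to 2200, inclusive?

Multiples of 4 in [2071,2200]: 33.
Of those, multiples of 100: 2 (not leap unless ÷400).
Multiples of 400: 0.
Leap years = 33 − 2 + 0 = 31.

31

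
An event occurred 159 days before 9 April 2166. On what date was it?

−9 → Mar 31, 2166 (end of Mar, 31 days; 150 left).
−31 → Feb 28, 2166 (end of Feb, 28 days; 119 left).
−28 → Jan 31, 2166 (end of Jan, 31 days; 91 left).
−31 → Dec 31, 2165 (end of Dec, 31 days; 60 left).
−31 → Nov 30, 2165 (end of Nov, 30 days; 29 left).
−29 → Nov 1, 2165.

November 1, 2165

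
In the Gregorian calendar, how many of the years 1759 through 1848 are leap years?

22

Multiples of 4 in [1759,1848]: 23.
Of those, multiples of 100: 1 (not leap unless ÷400).
Multiples of 400: 0.
Leap years = 23 − 1 + 0 = 22.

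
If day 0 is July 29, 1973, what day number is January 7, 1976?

Jul 29, 1973 → Jul 29, 1974: 365 days.
Jul 29, 1974 → Jul 29, 1975: 365 days.
Jul 29, 1975 → Aug 29, 1975: 31 days (July has 31).
Aug 29, 1975 → Sep 29, 1975: 31 days (August has 31).
Sep 29, 1975 → Oct 29, 1975: 30 days (September has 30).
Oct 29, 1975 → Nov 29, 1975: 31 days (October has 31).
Nov 29, 1975 → Dec 29, 1975: 30 days (November has 30).
Dec 29, 1975 → Jan 7, 1976: 9 days.
Total: 892 days.

892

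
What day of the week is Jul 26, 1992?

January 1, 1992 is a Wednesday.
Jan 1, 1992 → Feb 1, 1992: 31 days (January has 31).
Feb 1, 1992 → Mar 1, 1992: 29 days (February has 29).
Mar 1, 1992 → Apr 1, 1992: 31 days (March has 31).
Apr 1, 1992 → May 1, 1992: 30 days (April has 30).
May 1, 1992 → Jun 1, 1992: 31 days (May has 31).
Jun 1, 1992 → Jul 1, 1992: 30 days (June has 30).
Jul 1, 1992 → Jul 26, 1992: 25 days.
Total: 207 days.
207 mod 7 = 4, so Wednesday + 4 = Sunday.

Sunday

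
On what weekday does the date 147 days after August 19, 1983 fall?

Friday

Aug 19, 1983 is a Friday.
147 mod 7 = 0, so 147 days after a Friday is Friday + 0 = Friday.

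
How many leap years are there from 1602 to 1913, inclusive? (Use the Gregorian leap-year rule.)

75

Multiples of 4 in [1602,1913]: 78.
Of those, multiples of 100: 3 (not leap unless ÷400).
Multiples of 400: 0.
Leap years = 78 − 3 + 0 = 75.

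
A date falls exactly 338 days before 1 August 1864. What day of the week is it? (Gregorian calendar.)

Saturday

First find the weekday of Aug 1, 1864. Doomsday rule: the anchor day for the 1800s is Friday. For year 64: 64÷12 = 5 r 4, and 4÷4 = 1, so 5+4+1 = 10.
Friday + 10 ≡ Monday — that's 1864's doomsday.
In August the doomsday date is Aug 8.
Aug 1 is 7 days before Aug 8; 7 mod 7 = 0, so Monday − 0 = Monday.
338 mod 7 = 2, so 338 days before a Monday is Monday − 2 = Saturday.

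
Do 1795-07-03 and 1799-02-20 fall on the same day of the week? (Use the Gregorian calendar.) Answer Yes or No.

No

From Jul 3, 1795 to Feb 20, 1799 is 1328 days.
1328 mod 7 = 5, so they are different weekdays.
(Jul 3, 1795 is a Friday; Feb 20, 1799 is a Wednesday.)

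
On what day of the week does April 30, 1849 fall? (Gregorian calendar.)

Monday

Doomsday rule: the anchor day for the 1800s is Friday. For year 49: 49÷12 = 4 r 1, and 1÷4 = 0, so 4+1+0 = 5.
Friday + 5 ≡ Wednesday — that's 1849's doomsday.
In April the doomsday date is Apr 4.
Apr 30 is 26 days after Apr 4; 26 mod 7 = 5, so Wednesday + 5 = Monday.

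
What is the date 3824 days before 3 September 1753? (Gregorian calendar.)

March 16, 1743

−365 (one year) → Sep 3, 1752 (3459 left).
−366 (one year; includes Feb 29, 1752) → Sep 3, 1751 (3093 left).
−365 (one year) → Sep 3, 1750 (2728 left).
−365 (one year) → Sep 3, 1749 (2363 left).
−365 (one year) → Sep 3, 1748 (1998 left).
−366 (one year; includes Feb 29, 1748) → Sep 3, 1747 (1632 left).
−365 (one year) → Sep 3, 1746 (1267 left).
−365 (one year) → Sep 3, 1745 (902 left).
−365 (one year) → Sep 3, 1744 (537 left).
−366 (one year; includes Feb 29, 1744) → Sep 3, 1743 (171 left).
−3 → Aug 31, 1743 (end of Aug, 31 days; 168 left).
−31 → Jul 31, 1743 (end of Jul, 31 days; 137 left).
−31 → Jun 30, 1743 (end of Jun, 30 days; 106 left).
−30 → May 31, 1743 (end of May, 31 days; 76 left).
−31 → Apr 30, 1743 (end of Apr, 30 days; 45 left).
−30 → Mar 31, 1743 (end of Mar, 31 days; 15 left).
−15 → Mar 16, 1743.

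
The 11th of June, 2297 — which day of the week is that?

Doomsday rule: the anchor day for the 2200s is Friday. For year 97: 97÷12 = 8 r 1, and 1÷4 = 0, so 8+1+0 = 9.
Friday + 9 ≡ Sunday — that's 2297's doomsday.
In June the doomsday date is Jun 6.
Jun 11 is 5 days after Jun 6; 5 mod 7 = 5, so Sunday + 5 = Friday.

Friday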